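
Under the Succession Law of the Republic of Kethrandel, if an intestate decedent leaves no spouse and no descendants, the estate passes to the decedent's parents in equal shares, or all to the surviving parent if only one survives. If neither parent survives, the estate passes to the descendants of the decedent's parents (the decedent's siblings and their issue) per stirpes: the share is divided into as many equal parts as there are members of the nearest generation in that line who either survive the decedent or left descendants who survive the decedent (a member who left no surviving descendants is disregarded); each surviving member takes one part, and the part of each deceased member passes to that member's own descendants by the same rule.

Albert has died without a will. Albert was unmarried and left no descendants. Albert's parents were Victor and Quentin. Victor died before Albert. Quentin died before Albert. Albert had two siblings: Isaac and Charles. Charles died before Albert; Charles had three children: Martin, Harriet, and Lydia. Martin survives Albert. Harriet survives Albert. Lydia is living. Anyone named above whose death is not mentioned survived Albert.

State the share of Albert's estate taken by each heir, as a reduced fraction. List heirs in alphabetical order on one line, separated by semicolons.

Neither parent survives and there are no descendants, so the estate passes to Albert's siblings and their issue per stirpes.
The estate is divided into 2 equal shares of 1/2 among Isaac, Charles.
Isaac is living and takes 1/2.
Charles predeceased; the 1/2 allotted to Charles's branch passes to Charles's issue by representation.
The 1/2 is divided into 3 equal shares of 1/6 among Martin, Harriet, Lydia.
Martin is living and takes 1/6.
Harriet is living and takes 1/6.
Lydia is living and takes 1/6.

Harriet 1/6; Isaac 1/2; Lydia 1/6; Martin 1/6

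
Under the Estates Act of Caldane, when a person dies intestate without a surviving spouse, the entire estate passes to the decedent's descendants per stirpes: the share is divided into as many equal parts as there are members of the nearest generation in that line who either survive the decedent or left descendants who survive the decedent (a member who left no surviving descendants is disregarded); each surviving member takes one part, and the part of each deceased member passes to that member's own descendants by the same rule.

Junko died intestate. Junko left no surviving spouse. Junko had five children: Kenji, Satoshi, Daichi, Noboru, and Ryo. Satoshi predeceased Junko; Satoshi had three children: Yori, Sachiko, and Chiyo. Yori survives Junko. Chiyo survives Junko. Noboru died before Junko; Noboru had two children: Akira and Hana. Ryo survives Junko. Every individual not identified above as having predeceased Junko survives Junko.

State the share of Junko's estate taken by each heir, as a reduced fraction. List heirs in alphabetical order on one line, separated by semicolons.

Akira 1/10; Chiyo 1/15; Daichi 1/5; Hana 1/10; Kenji 1/5; Ryo 1/5; Sachiko 1/15; Yori 1/15

There is no surviving spouse, so the entire estate passes to Junko's descendants per stirpes.
The estate is divided into 5 equal shares of 1/5 among Kenji, Satoshi, Daichi, Noboru, Ryo.
Kenji is living and takes 1/5.
Satoshi predeceased; the 1/5 allotted to Satoshi's branch passes to Satoshi's issue by representation.
The 1/5 is divided into 3 equal shares of 1/15 among Yori, Sachiko, Chiyo.
Yori is living and takes 1/15.
Sachiko is living and takes 1/15.
Chiyo is living and takes 1/15.
Daichi is living and takes 1/5.
Noboru predeceased; the 1/5 allotted to Noboru's branch passes to Noboru's issue by representation.
The 1/5 is divided into 2 equal shares of 1/10 among Akira, Hana.
Akira is living and takes 1/10.
Hana is living and takes 1/10.
Ryo is living and takes 1/5.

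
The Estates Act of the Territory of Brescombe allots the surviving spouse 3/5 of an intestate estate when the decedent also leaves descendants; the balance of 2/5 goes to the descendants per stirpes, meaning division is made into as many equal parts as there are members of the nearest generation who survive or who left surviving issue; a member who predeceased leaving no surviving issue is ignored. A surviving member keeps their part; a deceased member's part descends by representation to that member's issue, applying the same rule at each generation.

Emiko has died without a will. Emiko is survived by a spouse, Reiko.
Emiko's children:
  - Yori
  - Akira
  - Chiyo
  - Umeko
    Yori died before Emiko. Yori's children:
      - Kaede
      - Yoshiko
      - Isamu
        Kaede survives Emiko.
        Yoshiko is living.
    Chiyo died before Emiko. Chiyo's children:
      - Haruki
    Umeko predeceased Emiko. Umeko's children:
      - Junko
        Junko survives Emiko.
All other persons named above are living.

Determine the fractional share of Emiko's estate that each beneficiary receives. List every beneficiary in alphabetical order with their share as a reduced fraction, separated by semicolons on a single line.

Akira 1/10; Haruki 1/10; Isamu 1/30; Junko 1/10; Kaede 1/30; Reiko 3/5; Yoshiko 1/30

Reiko, as surviving spouse, takes 3/5.
The remaining 2/5 passes to Emiko's descendants per stirpes.
The 2/5 is divided into 4 equal shares of 1/10 among Yori, Akira, Chiyo, Umeko.
Yori predeceased; the 1/10 allotted to Yori's branch passes to Yori's issue by representation.
The 1/10 is divided into 3 equal shares of 1/30 among Kaede, Yoshiko, Isamu.
Kaede is living and takes 1/30.
Yoshiko is living and takes 1/30.
Isamu is living and takes 1/30.
Akira is living and takes 1/10.
Chiyo predeceased; the 1/10 allotted to Chiyo's branch passes to Chiyo's issue by representation.
Haruki is the sole taker at this level and receives the full 1/10.
Umeko predeceased; the 1/10 allotted to Umeko's branch passes to Umeko's issue by representation.
Junko is the sole taker at this level and receives the full 1/10.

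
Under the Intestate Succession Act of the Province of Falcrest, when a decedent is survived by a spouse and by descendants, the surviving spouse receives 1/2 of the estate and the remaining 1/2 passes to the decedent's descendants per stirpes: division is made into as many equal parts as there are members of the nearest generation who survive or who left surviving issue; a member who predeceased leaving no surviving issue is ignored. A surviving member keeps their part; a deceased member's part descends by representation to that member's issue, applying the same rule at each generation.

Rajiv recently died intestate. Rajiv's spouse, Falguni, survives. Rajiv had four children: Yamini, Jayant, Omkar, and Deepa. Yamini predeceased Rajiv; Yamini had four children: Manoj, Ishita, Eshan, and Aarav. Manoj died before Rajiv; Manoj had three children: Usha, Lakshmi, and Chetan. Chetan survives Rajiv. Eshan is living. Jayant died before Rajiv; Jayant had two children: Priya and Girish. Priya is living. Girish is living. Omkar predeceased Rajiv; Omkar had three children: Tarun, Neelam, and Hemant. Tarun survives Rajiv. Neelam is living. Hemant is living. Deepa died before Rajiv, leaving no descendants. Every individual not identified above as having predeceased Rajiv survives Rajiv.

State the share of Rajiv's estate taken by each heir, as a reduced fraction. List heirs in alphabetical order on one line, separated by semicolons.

Falguni, as surviving spouse, takes 1/2.
The remaining 1/2 passes to Rajiv's descendants per stirpes.
Deepa left no surviving issue, so that branch lapses and is disregarded.
The 1/2 is divided into 3 equal shares of 1/6 among Yamini, Jayant, Omkar.
Yamini predeceased; the 1/6 allotted to Yamini's branch passes to Yamini's issue by representation.
The 1/6 is divided into 4 equal shares of 1/24 among Manoj, Ishita, Eshan, Aarav.
Manoj predeceased; the 1/24 allotted to Manoj's branch passes to Manoj's issue by representation.
The 1/24 is divided into 3 equal shares of 1/72 among Usha, Lakshmi, Chetan.
Usha is living and takes 1/72.
Lakshmi is living and takes 1/72.
Chetan is living and takes 1/72.
Ishita is living and takes 1/24.
Eshan is living and takes 1/24.
Aarav is living and takes 1/24.
Jayant predeceased; the 1/6 allotted to Jayant's branch passes to Jayant's issue by representation.
The 1/6 is divided into 2 equal shares of 1/12 among Priya, Girish.
Priya is living and takes 1/12.
Girish is living and takes 1/12.
Omkar predeceased; the 1/6 allotted to Omkar's branch passes to Omkar's issue by representation.
The 1/6 is divided into 3 equal shares of 1/18 among Tarun, Neelam, Hemant.
Tarun is living and takes 1/18.
Neelam is living and takes 1/18.
Hemant is living and takes 1/18.

Aarav 1/24; Chetan 1/72; Eshan 1/24; Falguni 1/2; Girish 1/12; Hemant 1/18; Ishita 1/24; Lakshmi 1/72; Neelam 1/18; Priya 1/12; Tarun 1/18; Usha 1/72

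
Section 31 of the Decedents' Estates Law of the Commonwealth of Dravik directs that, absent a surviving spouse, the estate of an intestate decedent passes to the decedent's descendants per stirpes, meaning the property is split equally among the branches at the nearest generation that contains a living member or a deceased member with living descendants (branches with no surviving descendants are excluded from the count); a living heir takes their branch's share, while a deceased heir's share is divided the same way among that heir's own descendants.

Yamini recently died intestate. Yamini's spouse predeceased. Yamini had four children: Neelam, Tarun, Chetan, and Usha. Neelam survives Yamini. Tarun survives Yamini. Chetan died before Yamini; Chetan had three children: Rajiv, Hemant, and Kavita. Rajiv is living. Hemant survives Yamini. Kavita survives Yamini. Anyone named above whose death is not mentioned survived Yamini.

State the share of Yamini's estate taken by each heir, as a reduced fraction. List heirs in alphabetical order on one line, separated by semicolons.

Hemant 1/12; Kavita 1/12; Neelam 1/4; Rajiv 1/12; Tarun 1/4; Usha 1/4

There is no surviving spouse, so the entire estate passes to Yamini's descendants per stirpes.
The estate is divided into 4 equal shares of 1/4 among Neelam, Tarun, Chetan, Usha.
Neelam is living and takes 1/4.
Tarun is living and takes 1/4.
Chetan predeceased; the 1/4 allotted to Chetan's branch passes to Chetan's issue by representation.
The 1/4 is divided into 3 equal shares of 1/12 among Rajiv, Hemant, Kavita.
Rajiv is living and takes 1/12.
Hemant is living and takes 1/12.
Kavita is living and takes 1/12.
Usha is living and takes 1/4.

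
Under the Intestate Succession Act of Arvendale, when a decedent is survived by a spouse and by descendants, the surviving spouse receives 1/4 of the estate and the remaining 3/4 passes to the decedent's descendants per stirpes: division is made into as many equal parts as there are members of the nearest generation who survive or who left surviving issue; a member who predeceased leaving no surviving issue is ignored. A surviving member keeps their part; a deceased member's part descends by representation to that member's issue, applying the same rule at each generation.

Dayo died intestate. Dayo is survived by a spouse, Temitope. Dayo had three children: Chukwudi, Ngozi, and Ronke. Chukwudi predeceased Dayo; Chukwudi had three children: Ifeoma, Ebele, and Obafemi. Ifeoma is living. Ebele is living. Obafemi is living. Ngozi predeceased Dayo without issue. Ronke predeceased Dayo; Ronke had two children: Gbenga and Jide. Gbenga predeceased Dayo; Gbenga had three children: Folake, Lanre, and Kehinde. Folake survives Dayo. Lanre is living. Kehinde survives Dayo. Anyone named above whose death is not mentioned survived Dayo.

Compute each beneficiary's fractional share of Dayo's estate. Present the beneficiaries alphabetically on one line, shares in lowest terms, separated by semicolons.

Temitope, as surviving spouse, takes 1/4.
The remaining 3/4 passes to Dayo's descendants per stirpes.
Ngozi left no surviving issue, so that branch lapses and is disregarded.
The 3/4 is divided into 2 equal shares of 3/8 among Chukwudi, Ronke.
Chukwudi predeceased; the 3/8 allotted to Chukwudi's branch passes to Chukwudi's issue by representation.
The 3/8 is divided into 3 equal shares of 1/8 among Ifeoma, Ebele, Obafemi.
Ifeoma is living and takes 1/8.
Ebele is living and takes 1/8.
Obafemi is living and takes 1/8.
Ronke predeceased; the 3/8 allotted to Ronke's branch passes to Ronke's issue by representation.
The 3/8 is divided into 2 equal shares of 3/16 among Gbenga, Jide.
Gbenga predeceased; the 3/16 allotted to Gbenga's branch passes to Gbenga's issue by representation.
The 3/16 is divided into 3 equal shares of 1/16 among Folake, Lanre, Kehinde.
Folake is living and takes 1/16.
Lanre is living and takes 1/16.
Kehinde is living and takes 1/16.
Jide is living and takes 3/16.

Ebele 1/8; Folake 1/16; Ifeoma 1/8; Jide 3/16; Kehinde 1/16; Lanre 1/16; Obafemi 1/8; Temitope 1/4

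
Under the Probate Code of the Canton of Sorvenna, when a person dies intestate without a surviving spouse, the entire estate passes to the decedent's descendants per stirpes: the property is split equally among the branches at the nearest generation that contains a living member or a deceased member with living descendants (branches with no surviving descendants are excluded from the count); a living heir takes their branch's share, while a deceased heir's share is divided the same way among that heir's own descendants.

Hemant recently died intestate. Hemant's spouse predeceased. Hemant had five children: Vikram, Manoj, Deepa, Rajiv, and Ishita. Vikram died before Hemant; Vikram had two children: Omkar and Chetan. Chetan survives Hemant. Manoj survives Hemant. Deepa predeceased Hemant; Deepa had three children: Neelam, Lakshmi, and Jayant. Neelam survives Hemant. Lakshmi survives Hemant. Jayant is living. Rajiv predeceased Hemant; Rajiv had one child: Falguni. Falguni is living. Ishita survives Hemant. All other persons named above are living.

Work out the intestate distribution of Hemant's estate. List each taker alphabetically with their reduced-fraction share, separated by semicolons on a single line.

Chetan 1/10; Falguni 1/5; Ishita 1/5; Jayant 1/15; Lakshmi 1/15; Manoj 1/5; Neelam 1/15; Omkar 1/10

There is no surviving spouse, so the entire estate passes to Hemant's descendants per stirpes.
The estate is divided into 5 equal shares of 1/5 among Vikram, Manoj, Deepa, Rajiv, Ishita.
Vikram predeceased; the 1/5 allotted to Vikram's branch passes to Vikram's issue by representation.
The 1/5 is divided into 2 equal shares of 1/10 among Omkar, Chetan.
Omkar is living and takes 1/10.
Chetan is living and takes 1/10.
Manoj is living and takes 1/5.
Deepa predeceased; the 1/5 allotted to Deepa's branch passes to Deepa's issue by representation.
The 1/5 is divided into 3 equal shares of 1/15 among Neelam, Lakshmi, Jayant.
Neelam is living and takes 1/15.
Lakshmi is living and takes 1/15.
Jayant is living and takes 1/15.
Rajiv predeceased; the 1/5 allotted to Rajiv's branch passes to Rajiv's issue by representation.
Falguni is the sole taker at this level and receives the full 1/5.
Ishita is living and takes 1/5.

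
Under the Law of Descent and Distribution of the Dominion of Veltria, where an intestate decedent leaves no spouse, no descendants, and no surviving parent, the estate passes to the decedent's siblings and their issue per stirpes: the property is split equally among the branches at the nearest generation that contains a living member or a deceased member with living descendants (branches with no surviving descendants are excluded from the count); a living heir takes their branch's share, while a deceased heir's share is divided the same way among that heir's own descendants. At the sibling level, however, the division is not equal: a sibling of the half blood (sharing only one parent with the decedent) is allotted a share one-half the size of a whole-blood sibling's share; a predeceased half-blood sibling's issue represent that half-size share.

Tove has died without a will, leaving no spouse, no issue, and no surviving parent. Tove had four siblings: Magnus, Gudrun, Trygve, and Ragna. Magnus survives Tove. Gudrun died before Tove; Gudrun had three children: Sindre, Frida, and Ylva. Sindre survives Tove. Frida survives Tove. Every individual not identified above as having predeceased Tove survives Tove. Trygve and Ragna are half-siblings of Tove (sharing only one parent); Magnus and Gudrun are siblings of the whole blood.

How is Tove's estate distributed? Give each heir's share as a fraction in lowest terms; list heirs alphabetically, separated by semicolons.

Frida 1/9; Magnus 1/3; Ragna 1/6; Sindre 1/9; Trygve 1/6; Ylva 1/9

No spouse, descendants, or parent survives, so the estate passes to Tove's siblings per stirpes.
Half-blood siblings count for one-half the weight of whole-blood siblings at the initial division.
Dividing 1 in proportion to weights (total weight 3): Magnus (weight 1) → 1/3; Gudrun (weight 1) → 1/3; Trygve (weight 1/2) → 1/6; Ragna (weight 1/2) → 1/6.
Magnus is living and takes 1/3.
Gudrun predeceased; the 1/3 allotted to Gudrun's branch passes to Gudrun's issue by representation.
The 1/3 is divided into 3 equal shares of 1/9 among Sindre, Frida, Ylva.
Sindre is living and takes 1/9.
Frida is living and takes 1/9.
Ylva is living and takes 1/9.
Trygve is living and takes 1/6.
Ragna is living and takes 1/6.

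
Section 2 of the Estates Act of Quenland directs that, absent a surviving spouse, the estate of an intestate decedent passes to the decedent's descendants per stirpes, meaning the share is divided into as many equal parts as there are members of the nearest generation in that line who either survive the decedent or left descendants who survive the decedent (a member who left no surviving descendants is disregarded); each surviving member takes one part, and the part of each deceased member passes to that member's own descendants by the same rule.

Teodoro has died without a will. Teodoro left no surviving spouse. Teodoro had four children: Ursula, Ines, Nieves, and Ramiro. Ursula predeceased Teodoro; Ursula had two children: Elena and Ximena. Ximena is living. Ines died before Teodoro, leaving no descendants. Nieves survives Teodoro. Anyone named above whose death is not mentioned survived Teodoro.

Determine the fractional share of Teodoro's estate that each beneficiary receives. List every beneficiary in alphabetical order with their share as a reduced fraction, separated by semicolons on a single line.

Elena 1/6; Nieves 1/3; Ramiro 1/3; Ximena 1/6

There is no surviving spouse, so the entire estate passes to Teodoro's descendants per stirpes.
Ines left no surviving issue, so that branch lapses and is disregarded.
The estate is divided into 3 equal shares of 1/3 among Ursula, Nieves, Ramiro.
Ursula predeceased; the 1/3 allotted to Ursula's branch passes to Ursula's issue by representation.
The 1/3 is divided into 2 equal shares of 1/6 among Elena, Ximena.
Elena is living and takes 1/6.
Ximena is living and takes 1/6.
Nieves is living and takes 1/3.
Ramiro is living and takes 1/3.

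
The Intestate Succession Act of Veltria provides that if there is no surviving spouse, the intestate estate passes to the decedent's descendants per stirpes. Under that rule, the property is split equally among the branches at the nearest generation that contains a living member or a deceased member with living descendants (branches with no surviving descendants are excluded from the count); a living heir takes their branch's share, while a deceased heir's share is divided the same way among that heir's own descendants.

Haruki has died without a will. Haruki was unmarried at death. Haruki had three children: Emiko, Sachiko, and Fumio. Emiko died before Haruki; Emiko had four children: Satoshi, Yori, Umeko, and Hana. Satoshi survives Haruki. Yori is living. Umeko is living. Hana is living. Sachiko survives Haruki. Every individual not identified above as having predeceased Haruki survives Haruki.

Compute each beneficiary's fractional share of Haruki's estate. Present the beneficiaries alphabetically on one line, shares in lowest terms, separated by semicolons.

There is no surviving spouse, so the entire estate passes to Haruki's descendants per stirpes.
The estate is divided into 3 equal shares of 1/3 among Emiko, Sachiko, Fumio.
Emiko predeceased; the 1/3 allotted to Emiko's branch passes to Emiko's issue by representation.
The 1/3 is divided into 4 equal shares of 1/12 among Satoshi, Yori, Umeko, Hana.
Satoshi is living and takes 1/12.
Yori is living and takes 1/12.
Umeko is living and takes 1/12.
Hana is living and takes 1/12.
Sachiko is living and takes 1/3.
Fumio is living and takes 1/3.

Fumio 1/3; Hana 1/12; Sachiko 1/3; Satoshi 1/12; Umeko 1/12; Yori 1/12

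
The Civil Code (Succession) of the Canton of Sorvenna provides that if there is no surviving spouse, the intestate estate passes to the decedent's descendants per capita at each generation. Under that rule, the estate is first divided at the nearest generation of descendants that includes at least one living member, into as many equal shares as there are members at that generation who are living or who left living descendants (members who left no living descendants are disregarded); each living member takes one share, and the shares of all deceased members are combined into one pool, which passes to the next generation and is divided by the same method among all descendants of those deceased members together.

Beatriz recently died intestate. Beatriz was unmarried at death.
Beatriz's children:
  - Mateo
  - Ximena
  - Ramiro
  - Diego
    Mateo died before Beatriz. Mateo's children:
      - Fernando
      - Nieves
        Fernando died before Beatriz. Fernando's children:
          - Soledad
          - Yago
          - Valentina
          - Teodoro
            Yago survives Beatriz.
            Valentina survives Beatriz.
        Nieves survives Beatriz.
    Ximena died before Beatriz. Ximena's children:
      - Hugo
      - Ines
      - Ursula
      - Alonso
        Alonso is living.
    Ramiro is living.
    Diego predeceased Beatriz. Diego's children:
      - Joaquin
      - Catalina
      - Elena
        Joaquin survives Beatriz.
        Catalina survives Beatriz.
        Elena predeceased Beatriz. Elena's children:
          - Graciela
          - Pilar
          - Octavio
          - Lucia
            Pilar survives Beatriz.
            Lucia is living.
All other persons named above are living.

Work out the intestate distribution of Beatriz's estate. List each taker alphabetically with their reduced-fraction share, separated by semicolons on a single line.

There is no surviving spouse, so the entire estate passes to Beatriz's descendants per capita at each generation.
At generation 1 (Mateo, Ximena, Ramiro, Diego) there are 4 shares of (1)/4 = 1/4 each.
Living: Ramiro — each takes 1/4.
Deceased: Mateo, Ximena, and Diego. Their combined 3/4 is pooled and carried to generation 2.
At generation 2 (Fernando, Nieves, Hugo, Ines, Ursula, Alonso, Joaquin, Catalina, Elena) there are 9 shares of (3/4)/9 = 1/12 each.
Living: Nieves, Hugo, Ines, Ursula, Alonso, Joaquin, and Catalina — each takes 1/12.
Deceased: Fernando and Elena. Their combined 1/6 is pooled and carried to generation 3.
At generation 3 (Soledad, Yago, Valentina, Teodoro, Graciela, Pilar, Octavio, Lucia) there are 8 shares of (1/6)/8 = 1/48 each.
Living: Soledad, Yago, Valentina, Teodoro, Graciela, Pilar, Octavio, and Lucia — each takes 1/48.

Alonso 1/12; Catalina 1/12; Graciela 1/48; Hugo 1/12; Ines 1/12; Joaquin 1/12; Lucia 1/48; Nieves 1/12; Octavio 1/48; Pilar 1/48; Ramiro 1/4; Soledad 1/48; Teodoro 1/48; Ursula 1/12; Valentina 1/48; Yago 1/48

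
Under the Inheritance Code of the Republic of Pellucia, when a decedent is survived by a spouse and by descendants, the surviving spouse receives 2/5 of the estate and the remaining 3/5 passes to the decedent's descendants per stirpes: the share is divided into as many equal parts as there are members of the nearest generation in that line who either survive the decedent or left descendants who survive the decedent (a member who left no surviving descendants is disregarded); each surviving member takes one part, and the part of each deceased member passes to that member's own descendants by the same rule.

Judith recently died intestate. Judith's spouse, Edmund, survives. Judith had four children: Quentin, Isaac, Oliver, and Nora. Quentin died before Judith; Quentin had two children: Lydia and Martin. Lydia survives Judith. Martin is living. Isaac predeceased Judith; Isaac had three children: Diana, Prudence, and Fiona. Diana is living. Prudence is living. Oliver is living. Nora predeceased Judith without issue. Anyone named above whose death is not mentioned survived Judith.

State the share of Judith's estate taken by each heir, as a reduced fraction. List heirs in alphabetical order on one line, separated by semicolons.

Diana 1/15; Edmund 2/5; Fiona 1/15; Lydia 1/10; Martin 1/10; Oliver 1/5; Prudence 1/15

Edmund, as surviving spouse, takes 2/5.
The remaining 3/5 passes to Judith's descendants per stirpes.
Nora left no surviving issue, so that branch lapses and is disregarded.
The 3/5 is divided into 3 equal shares of 1/5 among Quentin, Isaac, Oliver.
Quentin predeceased; the 1/5 allotted to Quentin's branch passes to Quentin's issue by representation.
The 1/5 is divided into 2 equal shares of 1/10 among Lydia, Martin.
Lydia is living and takes 1/10.
Martin is living and takes 1/10.
Isaac predeceased; the 1/5 allotted to Isaac's branch passes to Isaac's issue by representation.
The 1/5 is divided into 3 equal shares of 1/15 among Diana, Prudence, Fiona.
Diana is living and takes 1/15.
Prudence is living and takes 1/15.
Fiona is living and takes 1/15.
Oliver is living and takes 1/5.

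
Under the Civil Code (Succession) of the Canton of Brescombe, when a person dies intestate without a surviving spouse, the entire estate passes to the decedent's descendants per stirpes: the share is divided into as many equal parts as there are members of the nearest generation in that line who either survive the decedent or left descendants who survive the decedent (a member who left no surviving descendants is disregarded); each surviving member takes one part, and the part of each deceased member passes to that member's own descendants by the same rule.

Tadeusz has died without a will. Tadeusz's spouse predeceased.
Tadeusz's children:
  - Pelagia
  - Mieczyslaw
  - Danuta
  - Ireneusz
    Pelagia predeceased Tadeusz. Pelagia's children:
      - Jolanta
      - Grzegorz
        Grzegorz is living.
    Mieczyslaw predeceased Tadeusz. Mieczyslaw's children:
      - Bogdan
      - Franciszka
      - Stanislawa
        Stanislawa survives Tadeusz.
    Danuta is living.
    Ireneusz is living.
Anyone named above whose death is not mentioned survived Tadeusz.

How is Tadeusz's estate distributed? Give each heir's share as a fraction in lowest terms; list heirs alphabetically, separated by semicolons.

Bogdan 1/12; Danuta 1/4; Franciszka 1/12; Grzegorz 1/8; Ireneusz 1/4; Jolanta 1/8; Stanislawa 1/12

There is no surviving spouse, so the entire estate passes to Tadeusz's descendants per stirpes.
The estate is divided into 4 equal shares of 1/4 among Pelagia, Mieczyslaw, Danuta, Ireneusz.
Pelagia predeceased; the 1/4 allotted to Pelagia's branch passes to Pelagia's issue by representation.
The 1/4 is divided into 2 equal shares of 1/8 among Jolanta, Grzegorz.
Jolanta is living and takes 1/8.
Grzegorz is living and takes 1/8.
Mieczyslaw predeceased; the 1/4 allotted to Mieczyslaw's branch passes to Mieczyslaw's issue by representation.
The 1/4 is divided into 3 equal shares of 1/12 among Bogdan, Franciszka, Stanislawa.
Bogdan is living and takes 1/12.
Franciszka is living and takes 1/12.
Stanislawa is living and takes 1/12.
Danuta is living and takes 1/4.
Ireneusz is living and takes 1/4.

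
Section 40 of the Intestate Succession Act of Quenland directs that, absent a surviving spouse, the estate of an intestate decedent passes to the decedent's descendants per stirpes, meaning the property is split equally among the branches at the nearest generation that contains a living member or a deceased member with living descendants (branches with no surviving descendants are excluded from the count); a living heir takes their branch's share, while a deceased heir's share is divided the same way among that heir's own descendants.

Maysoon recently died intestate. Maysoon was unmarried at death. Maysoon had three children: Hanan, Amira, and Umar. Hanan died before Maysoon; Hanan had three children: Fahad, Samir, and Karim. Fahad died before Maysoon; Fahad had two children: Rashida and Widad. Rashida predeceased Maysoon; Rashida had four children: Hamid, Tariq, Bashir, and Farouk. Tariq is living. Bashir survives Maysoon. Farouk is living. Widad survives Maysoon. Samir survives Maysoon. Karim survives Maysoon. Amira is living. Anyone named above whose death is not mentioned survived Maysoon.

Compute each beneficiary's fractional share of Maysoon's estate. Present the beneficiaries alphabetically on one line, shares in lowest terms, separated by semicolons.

Amira 1/3; Bashir 1/72; Farouk 1/72; Hamid 1/72; Karim 1/9; Samir 1/9; Tariq 1/72; Umar 1/3; Widad 1/18

There is no surviving spouse, so the entire estate passes to Maysoon's descendants per stirpes.
The estate is divided into 3 equal shares of 1/3 among Hanan, Amira, Umar.
Hanan predeceased; the 1/3 allotted to Hanan's branch passes to Hanan's issue by representation.
The 1/3 is divided into 3 equal shares of 1/9 among Fahad, Samir, Karim.
Fahad predeceased; the 1/9 allotted to Fahad's branch passes to Fahad's issue by representation.
The 1/9 is divided into 2 equal shares of 1/18 among Rashida, Widad.
Rashida predeceased; the 1/18 allotted to Rashida's branch passes to Rashida's issue by representation.
The 1/18 is divided into 4 equal shares of 1/72 among Hamid, Tariq, Bashir, Farouk.
Hamid is living and takes 1/72.
Tariq is living and takes 1/72.
Bashir is living and takes 1/72.
Farouk is living and takes 1/72.
Widad is living and takes 1/18.
Samir is living and takes 1/9.
Karim is living and takes 1/9.
Amira is living and takes 1/3.
Umar is living and takes 1/3.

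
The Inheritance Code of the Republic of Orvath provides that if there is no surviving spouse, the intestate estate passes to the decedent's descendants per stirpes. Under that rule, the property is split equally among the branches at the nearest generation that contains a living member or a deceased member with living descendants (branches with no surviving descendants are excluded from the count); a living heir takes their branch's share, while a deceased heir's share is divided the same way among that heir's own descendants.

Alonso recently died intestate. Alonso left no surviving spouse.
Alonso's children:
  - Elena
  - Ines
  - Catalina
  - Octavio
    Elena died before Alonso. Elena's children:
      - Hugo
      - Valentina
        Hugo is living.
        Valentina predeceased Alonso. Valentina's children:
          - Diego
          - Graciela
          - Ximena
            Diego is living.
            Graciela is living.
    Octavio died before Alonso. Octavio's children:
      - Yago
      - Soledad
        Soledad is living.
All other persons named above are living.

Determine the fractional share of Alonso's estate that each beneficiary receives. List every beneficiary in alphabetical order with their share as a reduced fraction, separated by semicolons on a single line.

There is no surviving spouse, so the entire estate passes to Alonso's descendants per stirpes.
The estate is divided into 4 equal shares of 1/4 among Elena, Ines, Catalina, Octavio.
Elena predeceased; the 1/4 allotted to Elena's branch passes to Elena's issue by representation.
The 1/4 is divided into 2 equal shares of 1/8 among Hugo, Valentina.
Hugo is living and takes 1/8.
Valentina predeceased; the 1/8 allotted to Valentina's branch passes to Valentina's issue by representation.
The 1/8 is divided into 3 equal shares of 1/24 among Diego, Graciela, Ximena.
Diego is living and takes 1/24.
Graciela is living and takes 1/24.
Ximena is living and takes 1/24.
Ines is living and takes 1/4.
Catalina is living and takes 1/4.
Octavio predeceased; the 1/4 allotted to Octavio's branch passes to Octavio's issue by representation.
The 1/4 is divided into 2 equal shares of 1/8 among Yago, Soledad.
Yago is living and takes 1/8.
Soledad is living and takes 1/8.

Catalina 1/4; Diego 1/24; Graciela 1/24; Hugo 1/8; Ines 1/4; Soledad 1/8; Ximena 1/24; Yago 1/8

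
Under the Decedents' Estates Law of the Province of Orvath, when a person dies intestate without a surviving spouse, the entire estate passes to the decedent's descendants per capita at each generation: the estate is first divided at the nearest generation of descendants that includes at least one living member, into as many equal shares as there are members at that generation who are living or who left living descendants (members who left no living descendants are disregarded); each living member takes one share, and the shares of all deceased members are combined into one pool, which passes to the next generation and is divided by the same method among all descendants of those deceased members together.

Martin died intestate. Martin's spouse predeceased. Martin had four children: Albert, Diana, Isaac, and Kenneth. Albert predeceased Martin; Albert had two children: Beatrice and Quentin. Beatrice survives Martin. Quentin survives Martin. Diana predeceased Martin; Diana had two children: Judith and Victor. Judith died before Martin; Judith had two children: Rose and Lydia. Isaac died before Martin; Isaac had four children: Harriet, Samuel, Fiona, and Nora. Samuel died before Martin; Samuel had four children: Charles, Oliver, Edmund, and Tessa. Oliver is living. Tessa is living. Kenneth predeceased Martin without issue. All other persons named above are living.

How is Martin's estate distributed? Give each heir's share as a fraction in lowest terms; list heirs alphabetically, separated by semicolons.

Beatrice 1/8; Charles 1/24; Edmund 1/24; Fiona 1/8; Harriet 1/8; Lydia 1/24; Nora 1/8; Oliver 1/24; Quentin 1/8; Rose 1/24; Tessa 1/24; Victor 1/8

There is no surviving spouse, so the entire estate passes to Martin's descendants per capita at each generation.
No one at generation 1 (Albert, Diana, Isaac) is living; moving to the next generation.
At generation 2 (Beatrice, Quentin, Judith, Victor, Harriet, Samuel, Fiona, Nora) there are 8 shares of (1)/8 = 1/8 each.
Living: Beatrice, Quentin, Victor, Harriet, Fiona, and Nora — each takes 1/8.
Deceased: Judith and Samuel. Their combined 1/4 is pooled and carried to generation 3.
At generation 3 (Rose, Lydia, Charles, Oliver, Edmund, Tessa) there are 6 shares of (1/4)/6 = 1/24 each.
Living: Rose, Lydia, Charles, Oliver, Edmund, and Tessa — each takes 1/24.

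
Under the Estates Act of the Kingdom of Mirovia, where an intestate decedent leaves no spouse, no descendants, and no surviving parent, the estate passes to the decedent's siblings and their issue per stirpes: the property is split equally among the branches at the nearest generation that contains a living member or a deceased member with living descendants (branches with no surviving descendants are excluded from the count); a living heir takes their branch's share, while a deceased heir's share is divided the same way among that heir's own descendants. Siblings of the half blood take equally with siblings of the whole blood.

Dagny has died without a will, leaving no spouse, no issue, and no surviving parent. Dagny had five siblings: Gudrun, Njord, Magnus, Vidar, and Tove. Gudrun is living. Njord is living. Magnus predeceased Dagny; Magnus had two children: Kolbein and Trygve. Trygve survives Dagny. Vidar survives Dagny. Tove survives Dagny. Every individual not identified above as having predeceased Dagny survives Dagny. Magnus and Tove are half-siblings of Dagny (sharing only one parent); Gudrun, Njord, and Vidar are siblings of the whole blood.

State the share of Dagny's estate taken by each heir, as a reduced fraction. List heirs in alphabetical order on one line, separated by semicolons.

Gudrun 1/5; Kolbein 1/10; Njord 1/5; Tove 1/5; Trygve 1/10; Vidar 1/5

No spouse, descendants, or parent survives, so the estate passes to Dagny's siblings per stirpes.
Half-blood and whole-blood siblings take equally under the stated rule.
The estate is divided into 5 equal shares of 1/5 among Gudrun, Njord, Magnus, Vidar, Tove.
Gudrun is living and takes 1/5.
Njord is living and takes 1/5.
Magnus predeceased; the 1/5 allotted to Magnus's branch passes to Magnus's issue by representation.
The 1/5 is divided into 2 equal shares of 1/10 among Kolbein, Trygve.
Kolbein is living and takes 1/10.
Trygve is living and takes 1/10.
Vidar is living and takes 1/5.
Tove is living and takes 1/5.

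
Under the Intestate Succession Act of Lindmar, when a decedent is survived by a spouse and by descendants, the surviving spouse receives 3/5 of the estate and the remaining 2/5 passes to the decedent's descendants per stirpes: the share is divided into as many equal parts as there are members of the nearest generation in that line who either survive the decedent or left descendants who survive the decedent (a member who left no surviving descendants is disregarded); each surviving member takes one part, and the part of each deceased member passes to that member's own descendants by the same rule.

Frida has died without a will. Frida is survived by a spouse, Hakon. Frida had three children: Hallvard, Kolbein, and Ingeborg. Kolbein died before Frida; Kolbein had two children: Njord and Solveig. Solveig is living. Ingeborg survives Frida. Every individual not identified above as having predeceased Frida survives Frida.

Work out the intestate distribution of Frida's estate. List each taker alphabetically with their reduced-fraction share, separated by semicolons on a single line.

Hakon 3/5; Hallvard 2/15; Ingeborg 2/15; Njord 1/15; Solveig 1/15

Hakon, as surviving spouse, takes 3/5.
The remaining 2/5 passes to Frida's descendants per stirpes.
The 2/5 is divided into 3 equal shares of 2/15 among Hallvard, Kolbein, Ingeborg.
Hallvard is living and takes 2/15.
Kolbein predeceased; the 2/15 allotted to Kolbein's branch passes to Kolbein's issue by representation.
The 2/15 is divided into 2 equal shares of 1/15 among Njord, Solveig.
Njord is living and takes 1/15.
Solveig is living and takes 1/15.
Ingeborg is living and takes 2/15.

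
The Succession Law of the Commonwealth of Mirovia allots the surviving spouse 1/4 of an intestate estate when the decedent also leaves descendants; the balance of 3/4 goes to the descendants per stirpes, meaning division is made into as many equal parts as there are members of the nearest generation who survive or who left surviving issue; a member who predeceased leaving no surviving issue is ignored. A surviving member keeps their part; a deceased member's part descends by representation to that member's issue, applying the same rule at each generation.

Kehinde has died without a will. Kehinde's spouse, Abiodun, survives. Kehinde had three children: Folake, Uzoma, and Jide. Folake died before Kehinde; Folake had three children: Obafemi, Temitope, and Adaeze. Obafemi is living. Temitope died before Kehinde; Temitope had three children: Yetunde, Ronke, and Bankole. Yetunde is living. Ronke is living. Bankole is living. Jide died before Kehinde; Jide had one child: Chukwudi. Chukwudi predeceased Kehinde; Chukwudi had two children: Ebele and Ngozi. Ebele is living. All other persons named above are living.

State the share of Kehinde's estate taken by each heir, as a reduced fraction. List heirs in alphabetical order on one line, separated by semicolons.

Abiodun 1/4; Adaeze 1/12; Bankole 1/36; Ebele 1/8; Ngozi 1/8; Obafemi 1/12; Ronke 1/36; Uzoma 1/4; Yetunde 1/36

Abiodun, as surviving spouse, takes 1/4.
The remaining 3/4 passes to Kehinde's descendants per stirpes.
The 3/4 is divided into 3 equal shares of 1/4 among Folake, Uzoma, Jide.
Folake predeceased; the 1/4 allotted to Folake's branch passes to Folake's issue by representation.
The 1/4 is divided into 3 equal shares of 1/12 among Obafemi, Temitope, Adaeze.
Obafemi is living and takes 1/12.
Temitope predeceased; the 1/12 allotted to Temitope's branch passes to Temitope's issue by representation.
The 1/12 is divided into 3 equal shares of 1/36 among Yetunde, Ronke, Bankole.
Yetunde is living and takes 1/36.
Ronke is living and takes 1/36.
Bankole is living and takes 1/36.
Adaeze is living and takes 1/12.
Uzoma is living and takes 1/4.
Jide predeceased; the 1/4 allotted to Jide's branch passes to Jide's issue by representation.
Chukwudi's line is the sole branch at this level, so the full 1/4 passes to Chukwudi's issue by representation.
The 1/4 is divided into 2 equal shares of 1/8 among Ebele, Ngozi.
Ebele is living and takes 1/8.
Ngozi is living and takes 1/8.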